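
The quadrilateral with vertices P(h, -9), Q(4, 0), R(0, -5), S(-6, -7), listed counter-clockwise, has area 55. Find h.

10

The doubled signed area Σ (x_i y_{i+1} − x_{i+1} y_i) is linear in h.
With h=0 it equals 40; the coefficient of h is 7 (from the two edges through P).
So 7·h + 40 = 2·55 = 110 ⇒ h = 10.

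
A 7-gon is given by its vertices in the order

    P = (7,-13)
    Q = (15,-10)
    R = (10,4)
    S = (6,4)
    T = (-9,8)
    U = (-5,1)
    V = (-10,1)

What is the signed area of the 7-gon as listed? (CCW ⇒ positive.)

272

Apply the shoelace (surveyor's) formula: 2A = Σ (x_i·y_{i+1} − x_{i+1}·y_i), indices taken mod 7.
Σ = (125) + (160) + (16) + (84) + (31) + (5) + (123) = 544
Signed area = Σ/2 = 272 (positive ⇒ counter-clockwise traversal).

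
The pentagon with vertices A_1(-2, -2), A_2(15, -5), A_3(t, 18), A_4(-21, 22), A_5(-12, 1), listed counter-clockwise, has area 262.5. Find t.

-16

The doubled signed area Σ (x_i y_{i+1} − x_{i+1} y_i) is linear in t.
With t=0 it equals 957; the coefficient of t is 27 (from the two edges through A_3).
So 27·t + 957 = 2·262.5 = 525 ⇒ t = -16.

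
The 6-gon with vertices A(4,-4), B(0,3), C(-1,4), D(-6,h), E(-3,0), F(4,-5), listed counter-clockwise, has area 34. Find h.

Write out the shoelace sum; only the two edges meeting at D involve h:
2·Area = [((-1)·h − (-6)·4) + ((-6)·0 − (-3)·h)] + 34
       = 2·h + 58 = 68
⇒ h = 5.

5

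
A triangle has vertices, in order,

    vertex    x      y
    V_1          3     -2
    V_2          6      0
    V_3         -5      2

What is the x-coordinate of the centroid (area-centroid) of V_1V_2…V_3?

4/3

Apply the shoelace formula. First the cross-terms c_i = x_i·y_{i+1} − x_{i+1}·y_i:
  12, 12, 4  ⇒  2A = 28, A = 14.
Then Σ (x_i + x_{i+1})·c_i = 112, so x̄ = 112 / (6·14) = 4/3.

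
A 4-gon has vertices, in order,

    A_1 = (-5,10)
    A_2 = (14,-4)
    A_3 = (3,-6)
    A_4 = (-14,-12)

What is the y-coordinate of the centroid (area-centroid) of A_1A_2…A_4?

Apply the shoelace (surveyor's) formula. First the cross-terms c_i = x_i·y_{i+1} − x_{i+1}·y_i:
  -120, -72, -120, -200  ⇒  2A = -512, A = -256.
Then Σ (y_i + y_{i+1})·c_i = 2560, so ȳ = 2560 / (6·(-256)) = -5/3.

-5/3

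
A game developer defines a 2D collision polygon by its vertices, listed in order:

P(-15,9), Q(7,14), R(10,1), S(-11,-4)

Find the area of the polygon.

Σ = (-273) + (-133) + (-29) + (-159) = -594
Area = |Σ|/2 = 297.

297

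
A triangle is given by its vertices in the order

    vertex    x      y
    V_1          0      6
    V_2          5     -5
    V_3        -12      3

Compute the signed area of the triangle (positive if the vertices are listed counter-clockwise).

-73.5

Apply Gauss's area formula: 2A = Σ (x_i·y_{i+1} − x_{i+1}·y_i), indices taken mod 3.
Σ = (-30) + (-45) + (-72) = -147
Signed area = Σ/2 = -73.5 (negative ⇒ clockwise traversal).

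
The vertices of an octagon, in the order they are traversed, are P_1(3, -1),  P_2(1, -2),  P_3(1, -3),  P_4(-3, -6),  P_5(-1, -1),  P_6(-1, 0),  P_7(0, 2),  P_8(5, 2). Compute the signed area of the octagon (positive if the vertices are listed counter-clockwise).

-24

Apply the surveyor's formula: 2A = Σ (x_i·y_{i+1} − x_{i+1}·y_i), indices taken mod 8.
Cross-terms: -5, -1, -15, -3, -1, -2, -10, -11  ⇒  Σ = -48
Signed area = Σ/2 = -24 (negative ⇒ clockwise traversal).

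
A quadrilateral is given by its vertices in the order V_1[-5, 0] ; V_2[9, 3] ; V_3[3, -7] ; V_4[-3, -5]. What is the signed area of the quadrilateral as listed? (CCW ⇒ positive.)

-74

Apply the shoelace (surveyor's) formula: 2A = Σ (x_i·y_{i+1} − x_{i+1}·y_i), indices taken mod 4.
Σ = (-15) + (-72) + (-36) + (-25) = -148
Signed area = Σ/2 = -74 (negative ⇒ clockwise traversal).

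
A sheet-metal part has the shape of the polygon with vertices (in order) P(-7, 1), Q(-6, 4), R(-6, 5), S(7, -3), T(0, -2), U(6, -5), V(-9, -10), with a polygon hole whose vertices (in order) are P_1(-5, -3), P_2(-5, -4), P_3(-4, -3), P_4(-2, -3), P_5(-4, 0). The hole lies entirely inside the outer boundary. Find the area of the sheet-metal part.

110.5

Outer boundary:
Apply the shoelace formula: 2A = Σ (x_i·y_{i+1} − x_{i+1}·y_i), indices taken mod 7.
Σ = (-22) + (-6) + (-17) + (-14) + (12) + (-105) + (-79) = -231
Area = |Σ|/2 = 115.5.
Hole:
Σ = (5) + (-1) + (6) + (-12) + (12) = 10
Area = |Σ|/2 = 5.
Net area = 115.5 − 5 = 110.5.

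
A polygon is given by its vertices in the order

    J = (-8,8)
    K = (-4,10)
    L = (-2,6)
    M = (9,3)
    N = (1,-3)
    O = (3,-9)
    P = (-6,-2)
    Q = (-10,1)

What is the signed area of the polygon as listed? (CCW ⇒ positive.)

Apply the shoelace formula: 2A = Σ (x_i·y_{i+1} − x_{i+1}·y_i), indices taken mod 8.
J→K: (-8)(10) − (-4)(8) = -48
K→L: (-4)(6) − (-2)(10) = -4
L→M: (-2)(3) − (9)(6) = -60
M→N: (9)(-3) − (1)(3) = -30
N→O: (1)(-9) − (3)(-3) = 0
O→P: (3)(-2) − (-6)(-9) = -60
P→Q: (-6)(1) − (-10)(-2) = -26
Q→J: (-10)(8) − (-8)(1) = -72
Σ = -300
Signed area = Σ/2 = -150 (negative ⇒ clockwise traversal).

-150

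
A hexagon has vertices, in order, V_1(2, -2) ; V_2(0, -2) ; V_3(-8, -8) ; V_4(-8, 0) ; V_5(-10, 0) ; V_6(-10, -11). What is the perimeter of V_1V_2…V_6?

|V_1V_2| = √((-2)² + (0)²) = √4 = 2
|V_2V_3| = √((-8)² + (-6)²) = √100 = 10
|V_3V_4| = √((0)² + (8)²) = √64 = 8
|V_4V_5| = √((-2)² + (0)²) = √4 = 2
|V_5V_6| = √((0)² + (-11)²) = √121 = 11
|V_6V_1| = √((12)² + (9)²) = √225 = 15
Perimeter = 2 + 10 + 8 + 2 + 11 + 15 = 48.

48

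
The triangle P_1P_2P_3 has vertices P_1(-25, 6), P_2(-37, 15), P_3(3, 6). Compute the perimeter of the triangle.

84

|P_1P_2| = √((-12)² + (9)²) = √225 = 15
|P_2P_3| = √((40)² + (-9)²) = √1681 = 41
|P_3P_1| = √((-28)² + (0)²) = √784 = 28
Perimeter = 15 + 41 + 28 = 84.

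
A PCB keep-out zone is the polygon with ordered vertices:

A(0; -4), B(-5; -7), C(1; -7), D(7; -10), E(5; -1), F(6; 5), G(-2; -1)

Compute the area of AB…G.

Cross-terms: -20, 42, 39, 43, 31, 4, 8  ⇒  Σ = 147
Area = |Σ|/2 = 73.5.

73.5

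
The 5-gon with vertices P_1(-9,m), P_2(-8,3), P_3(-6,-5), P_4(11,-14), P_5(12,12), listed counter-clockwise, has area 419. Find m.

Write out the shoelace sum; only the two edges meeting at P_1 involve m:
2·Area = [(12·m − (-9)·12) + ((-9)·3 − (-8)·m)] + 497
       = 20·m + 578 = 838
⇒ m = 13.

13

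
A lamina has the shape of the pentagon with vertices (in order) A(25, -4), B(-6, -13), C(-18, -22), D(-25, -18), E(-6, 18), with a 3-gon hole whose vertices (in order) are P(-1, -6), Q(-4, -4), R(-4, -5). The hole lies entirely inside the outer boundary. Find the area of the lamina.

829

Outer boundary:
Apply the shoelace formula: 2A = Σ (x_i·y_{i+1} − x_{i+1}·y_i), indices taken mod 5.
Σ = (-349) + (-102) + (-226) + (-558) + (-426) = -1661
Area = |Σ|/2 = 830.5.
Hole:
P→Q: (-1)(-4) − (-4)(-6) = -20
Q→R: (-4)(-5) − (-4)(-4) = 4
R→P: (-4)(-6) − (-1)(-5) = 19
Σ = 3
Area = |Σ|/2 = 1.5.
Net area = 830.5 − 1.5 = 829.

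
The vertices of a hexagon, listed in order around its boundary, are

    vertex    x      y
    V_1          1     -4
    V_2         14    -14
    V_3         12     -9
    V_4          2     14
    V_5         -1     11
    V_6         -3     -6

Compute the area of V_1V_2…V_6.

181.5

Σ = (42) + (42) + (186) + (36) + (39) + (18) = 363
Area = |Σ|/2 = 181.5.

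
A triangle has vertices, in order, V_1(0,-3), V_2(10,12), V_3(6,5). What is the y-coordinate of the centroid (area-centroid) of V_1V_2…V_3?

Apply the shoelace (surveyor's) formula. First the cross-terms c_i = x_i·y_{i+1} − x_{i+1}·y_i:
  30, -22, -18  ⇒  2A = -10, A = -5.
Then Σ (y_i + y_{i+1})·c_i = -140, so ȳ = -140 / (6·(-5)) = 14/3.

14/3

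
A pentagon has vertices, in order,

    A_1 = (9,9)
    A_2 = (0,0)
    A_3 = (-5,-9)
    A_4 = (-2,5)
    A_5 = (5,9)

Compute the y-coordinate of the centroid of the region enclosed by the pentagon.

539/183

Apply the surveyor's formula. First the cross-terms c_i = x_i·y_{i+1} − x_{i+1}·y_i:
  0, 0, -43, -43, -36  ⇒  2A = -122, A = -61.
Then Σ (y_i + y_{i+1})·c_i = -1078, so ȳ = -1078 / (6·(-61)) = 539/183.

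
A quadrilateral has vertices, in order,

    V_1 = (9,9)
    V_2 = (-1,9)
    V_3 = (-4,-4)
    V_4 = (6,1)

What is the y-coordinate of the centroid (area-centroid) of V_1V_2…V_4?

34/9

Apply the surveyor's formula. First the cross-terms c_i = x_i·y_{i+1} − x_{i+1}·y_i:
  90, 40, 20, 45  ⇒  2A = 195, A = 97.5.
Then Σ (y_i + y_{i+1})·c_i = 2210, so ȳ = 2210 / (6·97.5) = 34/9.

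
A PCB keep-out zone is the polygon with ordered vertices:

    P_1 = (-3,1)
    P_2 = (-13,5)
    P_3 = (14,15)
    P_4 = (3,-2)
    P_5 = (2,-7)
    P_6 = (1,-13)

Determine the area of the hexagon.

207

Apply Gauss's area formula: 2A = Σ (x_i·y_{i+1} − x_{i+1}·y_i), indices taken mod 6.
Cross-terms: -2, -265, -73, -17, -19, -38  ⇒  Σ = -414
Area = |Σ|/2 = 207.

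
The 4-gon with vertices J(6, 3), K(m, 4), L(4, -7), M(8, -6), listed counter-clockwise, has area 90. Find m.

Write out the shoelace sum; only the two edges meeting at K involve m:
2·Area = [(6·4 − m·3) + (m·(-7) − 4·4)] + 92
       = -10·m + 100 = 180
⇒ m = -8.

-8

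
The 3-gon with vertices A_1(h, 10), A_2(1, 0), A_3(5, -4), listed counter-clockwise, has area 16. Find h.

-1

Write out the shoelace sum; only the two edges meeting at A_1 involve h:
2·Area = [(5·10 − h·(-4)) + (h·0 − 1·10)] + -4
       = 4·h + 36 = 32
⇒ h = -1.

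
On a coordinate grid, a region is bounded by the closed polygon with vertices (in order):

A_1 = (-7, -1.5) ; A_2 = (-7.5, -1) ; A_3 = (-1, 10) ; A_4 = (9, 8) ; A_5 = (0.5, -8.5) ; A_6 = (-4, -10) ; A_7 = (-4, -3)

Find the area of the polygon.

Σ = (-4.25) + (-76) + (-98) + (-80.5) + (-39) + (-28) + (-15) = -340.75
Area = |Σ|/2 = 170.375.

170.375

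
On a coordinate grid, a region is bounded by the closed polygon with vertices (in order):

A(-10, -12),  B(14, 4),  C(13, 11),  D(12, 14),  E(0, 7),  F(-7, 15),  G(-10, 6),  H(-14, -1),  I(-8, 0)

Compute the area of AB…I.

351.5

Apply the surveyor's formula: 2A = Σ (x_i·y_{i+1} − x_{i+1}·y_i), indices taken mod 9.
Σ = (128) + (102) + (50) + (84) + (49) + (108) + (94) + (-8) + (96) = 703
Area = |Σ|/2 = 351.5.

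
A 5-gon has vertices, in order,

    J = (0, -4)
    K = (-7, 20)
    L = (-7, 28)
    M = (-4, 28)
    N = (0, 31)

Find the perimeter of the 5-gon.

|JK| = √((-7)² + (24)²) = √625 = 25
|KL| = √((0)² + (8)²) = √64 = 8
|LM| = √((3)² + (0)²) = √9 = 3
|MN| = √((4)² + (3)²) = √25 = 5
|NJ| = √((0)² + (-35)²) = √1225 = 35
Perimeter = 25 + 8 + 3 + 5 + 35 = 76.

76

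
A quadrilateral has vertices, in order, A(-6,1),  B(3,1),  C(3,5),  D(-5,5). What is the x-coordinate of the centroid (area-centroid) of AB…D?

Apply the shoelace (surveyor's) formula. First the cross-terms c_i = x_i·y_{i+1} − x_{i+1}·y_i:
  -9, 12, 40, 25  ⇒  2A = 68, A = 34.
Then Σ (x_i + x_{i+1})·c_i = -256, so x̄ = -256 / (6·34) = -64/51.

-64/51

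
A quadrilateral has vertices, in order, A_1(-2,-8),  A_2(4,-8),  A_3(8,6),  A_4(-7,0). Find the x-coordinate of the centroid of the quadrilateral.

Apply the surveyor's formula. First the cross-terms c_i = x_i·y_{i+1} − x_{i+1}·y_i:
  48, 88, 42, 56  ⇒  2A = 234, A = 117.
Then Σ (x_i + x_{i+1})·c_i = 690, so x̄ = 690 / (6·117) = 115/117.

115/117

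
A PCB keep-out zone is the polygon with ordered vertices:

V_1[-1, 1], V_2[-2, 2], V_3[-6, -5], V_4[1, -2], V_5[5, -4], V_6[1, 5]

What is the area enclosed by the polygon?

Apply the surveyor's formula: 2A = Σ (x_i·y_{i+1} − x_{i+1}·y_i), indices taken mod 6.
Σ = (0) + (22) + (17) + (6) + (29) + (6) = 80
Area = |Σ|/2 = 40.

40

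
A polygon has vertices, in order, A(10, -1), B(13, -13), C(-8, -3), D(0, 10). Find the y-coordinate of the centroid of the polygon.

-411/220

Apply the surveyor's formula. First the cross-terms c_i = x_i·y_{i+1} − x_{i+1}·y_i:
  -117, -143, -80, -100  ⇒  2A = -440, A = -220.
Then Σ (y_i + y_{i+1})·c_i = 2466, so ȳ = 2466 / (6·(-220)) = -411/220.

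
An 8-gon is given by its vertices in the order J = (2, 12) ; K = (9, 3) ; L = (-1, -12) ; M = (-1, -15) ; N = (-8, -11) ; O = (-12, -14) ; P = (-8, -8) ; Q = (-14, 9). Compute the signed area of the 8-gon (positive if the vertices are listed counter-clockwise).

Apply the surveyor's formula: 2A = Σ (x_i·y_{i+1} − x_{i+1}·y_i), indices taken mod 8.
Σ = (-102) + (-105) + (3) + (-109) + (-20) + (-16) + (-184) + (-186) = -719
Signed area = Σ/2 = -359.5 (negative ⇒ clockwise traversal).

-359.5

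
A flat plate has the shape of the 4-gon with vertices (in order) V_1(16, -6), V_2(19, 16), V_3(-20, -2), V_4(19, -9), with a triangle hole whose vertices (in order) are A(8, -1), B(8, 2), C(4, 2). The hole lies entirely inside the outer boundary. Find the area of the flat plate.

Outer boundary:
Σ = (370) + (282) + (218) + (30) = 900
Area = |Σ|/2 = 450.
Hole:
Apply the surveyor's formula: 2A = Σ (x_i·y_{i+1} − x_{i+1}·y_i), indices taken mod 3.
Σ = (24) + (8) + (-20) = 12
Area = |Σ|/2 = 6.
Net area = 450 − 6 = 444.

444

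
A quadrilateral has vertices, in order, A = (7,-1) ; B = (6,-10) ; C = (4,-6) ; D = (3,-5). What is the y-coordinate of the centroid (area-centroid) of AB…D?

-47/9

Apply the shoelace formula. First the cross-terms c_i = x_i·y_{i+1} − x_{i+1}·y_i:
  -64, 4, -2, 32  ⇒  2A = -30, A = -15.
Then Σ (y_i + y_{i+1})·c_i = 470, so ȳ = 470 / (6·(-15)) = -47/9.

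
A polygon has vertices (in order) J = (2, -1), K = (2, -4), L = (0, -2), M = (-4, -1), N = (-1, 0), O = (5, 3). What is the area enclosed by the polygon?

J→K: (2)(-4) − (2)(-1) = -6
K→L: (2)(-2) − (0)(-4) = -4
L→M: (0)(-1) − (-4)(-2) = -8
M→N: (-4)(0) − (-1)(-1) = -1
N→O: (-1)(3) − (5)(0) = -3
O→J: (5)(-1) − (2)(3) = -11
Σ = -33
Area = |Σ|/2 = 16.5.

16.5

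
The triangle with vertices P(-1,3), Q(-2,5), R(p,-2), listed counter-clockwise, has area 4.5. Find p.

The doubled signed area Σ (x_i y_{i+1} − x_{i+1} y_i) is linear in p.
With p=0 it equals 3; the coefficient of p is -2 (from the two edges through R).
So -2·p + 3 = 2·4.5 = 9 ⇒ p = -3.

-3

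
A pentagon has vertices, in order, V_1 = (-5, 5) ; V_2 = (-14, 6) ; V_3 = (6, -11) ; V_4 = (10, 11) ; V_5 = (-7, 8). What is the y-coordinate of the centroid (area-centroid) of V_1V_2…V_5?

483/248

Apply the shoelace (surveyor's) formula. First the cross-terms c_i = x_i·y_{i+1} − x_{i+1}·y_i:
  40, 118, 176, 157, 5  ⇒  2A = 496, A = 248.
Then Σ (y_i + y_{i+1})·c_i = 2898, so ȳ = 2898 / (6·248) = 483/248.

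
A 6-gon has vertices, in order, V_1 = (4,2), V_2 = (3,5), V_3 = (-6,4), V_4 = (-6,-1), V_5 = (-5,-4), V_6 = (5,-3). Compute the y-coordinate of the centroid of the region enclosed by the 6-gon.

Apply Gauss's area formula. First the cross-terms c_i = x_i·y_{i+1} − x_{i+1}·y_i:
  14, 42, 30, 19, 35, 22  ⇒  2A = 162, A = 81.
Then Σ (y_i + y_{i+1})·c_i = 204, so ȳ = 204 / (6·81) = 34/81.

34/81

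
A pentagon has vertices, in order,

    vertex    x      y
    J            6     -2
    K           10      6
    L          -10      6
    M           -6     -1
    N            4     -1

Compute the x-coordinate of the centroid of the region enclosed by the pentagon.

Apply the shoelace (surveyor's) formula. First the cross-terms c_i = x_i·y_{i+1} − x_{i+1}·y_i:
  56, 120, 46, 10, -2  ⇒  2A = 230, A = 115.
Then Σ (x_i + x_{i+1})·c_i = 120, so x̄ = 120 / (6·115) = 4/23.

4/23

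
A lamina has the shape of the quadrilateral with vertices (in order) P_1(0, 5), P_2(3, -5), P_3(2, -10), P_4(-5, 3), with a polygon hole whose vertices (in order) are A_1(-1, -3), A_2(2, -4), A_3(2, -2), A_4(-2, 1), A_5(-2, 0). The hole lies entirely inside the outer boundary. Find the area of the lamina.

42

Outer boundary:
P_1→P_2: (0)(-5) − (3)(5) = -15
P_2→P_3: (3)(-10) − (2)(-5) = -20
P_3→P_4: (2)(3) − (-5)(-10) = -44
P_4→P_1: (-5)(5) − (0)(3) = -25
Σ = -104
Area = |Σ|/2 = 52.
Hole:
Σ = (10) + (4) + (-2) + (2) + (6) = 20
Area = |Σ|/2 = 10.
Net area = 52 − 10 = 42.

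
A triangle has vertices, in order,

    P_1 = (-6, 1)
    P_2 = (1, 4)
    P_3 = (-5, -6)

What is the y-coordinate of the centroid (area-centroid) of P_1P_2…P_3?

-1/3

Apply the shoelace formula. First the cross-terms c_i = x_i·y_{i+1} − x_{i+1}·y_i:
  -25, 14, -41  ⇒  2A = -52, A = -26.
Then Σ (y_i + y_{i+1})·c_i = 52, so ȳ = 52 / (6·(-26)) = -1/3.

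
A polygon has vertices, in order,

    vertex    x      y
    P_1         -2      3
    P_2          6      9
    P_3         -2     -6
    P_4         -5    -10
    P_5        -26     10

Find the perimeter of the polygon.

86

|P_1P_2| = √((8)² + (6)²) = √100 = 10
|P_2P_3| = √((-8)² + (-15)²) = √289 = 17
|P_3P_4| = √((-3)² + (-4)²) = √25 = 5
|P_4P_5| = √((-21)² + (20)²) = √841 = 29
|P_5P_1| = √((24)² + (-7)²) = √625 = 25
Perimeter = 10 + 17 + 5 + 29 + 25 = 86.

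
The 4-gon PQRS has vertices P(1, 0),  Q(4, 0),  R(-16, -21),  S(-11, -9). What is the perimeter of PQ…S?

60

|PQ| = √((3)² + (0)²) = √9 = 3
|QR| = √((-20)² + (-21)²) = √841 = 29
|RS| = √((5)² + (12)²) = √169 = 13
|SP| = √((12)² + (9)²) = √225 = 15
Perimeter = 3 + 29 + 13 + 15 = 60.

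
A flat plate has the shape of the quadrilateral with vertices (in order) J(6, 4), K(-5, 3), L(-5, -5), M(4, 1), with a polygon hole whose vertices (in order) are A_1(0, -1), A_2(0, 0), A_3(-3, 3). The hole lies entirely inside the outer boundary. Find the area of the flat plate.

Outer boundary:
J→K: (6)(3) − (-5)(4) = 38
K→L: (-5)(-5) − (-5)(3) = 40
L→M: (-5)(1) − (4)(-5) = 15
M→J: (4)(4) − (6)(1) = 10
Σ = 103
Area = |Σ|/2 = 51.5.
Hole:
Apply Gauss's area formula: 2A = Σ (x_i·y_{i+1} − x_{i+1}·y_i), indices taken mod 3.
Cross-terms: 0, 0, 3  ⇒  Σ = 3
Area = |Σ|/2 = 1.5.
Net area = 51.5 − 1.5 = 50.

50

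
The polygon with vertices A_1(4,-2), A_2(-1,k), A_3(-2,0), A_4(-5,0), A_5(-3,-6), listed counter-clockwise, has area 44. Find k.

The doubled signed area Σ (x_i y_{i+1} − x_{i+1} y_i) is linear in k.
With k=0 it equals 58; the coefficient of k is 6 (from the two edges through A_2).
So 6·k + 58 = 2·44 = 88 ⇒ k = 5.

5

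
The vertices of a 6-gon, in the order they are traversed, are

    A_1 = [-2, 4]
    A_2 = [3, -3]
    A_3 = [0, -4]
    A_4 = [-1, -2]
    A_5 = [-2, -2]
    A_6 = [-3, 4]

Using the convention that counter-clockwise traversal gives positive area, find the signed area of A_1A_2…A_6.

Apply the surveyor's formula: 2A = Σ (x_i·y_{i+1} − x_{i+1}·y_i), indices taken mod 6.
Cross-terms: -6, -12, -4, -2, -14, -4  ⇒  Σ = -42
Signed area = Σ/2 = -21 (negative ⇒ clockwise traversal).

-21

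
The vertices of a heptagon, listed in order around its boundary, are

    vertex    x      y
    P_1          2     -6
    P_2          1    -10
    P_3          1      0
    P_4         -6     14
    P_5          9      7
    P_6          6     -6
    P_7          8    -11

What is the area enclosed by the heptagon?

Apply the shoelace formula: 2A = Σ (x_i·y_{i+1} − x_{i+1}·y_i), indices taken mod 7.
Σ = (-14) + (10) + (14) + (-168) + (-96) + (-18) + (-26) = -298
Area = |Σ|/2 = 149.

149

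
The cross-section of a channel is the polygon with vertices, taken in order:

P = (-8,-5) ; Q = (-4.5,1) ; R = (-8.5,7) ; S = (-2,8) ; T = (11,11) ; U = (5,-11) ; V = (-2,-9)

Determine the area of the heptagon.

261.25

Apply the shoelace (surveyor's) formula: 2A = Σ (x_i·y_{i+1} − x_{i+1}·y_i), indices taken mod 7.
P→Q: (-8)(1) − (-4.5)(-5) = -30.5
Q→R: (-4.5)(7) − (-8.5)(1) = -23
R→S: (-8.5)(8) − (-2)(7) = -54
S→T: (-2)(11) − (11)(8) = -110
T→U: (11)(-11) − (5)(11) = -176
U→V: (5)(-9) − (-2)(-11) = -67
V→P: (-2)(-5) − (-8)(-9) = -62
Σ = -522.5
Area = |Σ|/2 = 261.25.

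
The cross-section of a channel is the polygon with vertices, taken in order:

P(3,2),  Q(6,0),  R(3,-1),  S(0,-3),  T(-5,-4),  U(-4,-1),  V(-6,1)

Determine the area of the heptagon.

39

Σ = (-12) + (-6) + (-9) + (-15) + (-11) + (-10) + (-15) = -78
Area = |Σ|/2 = 39.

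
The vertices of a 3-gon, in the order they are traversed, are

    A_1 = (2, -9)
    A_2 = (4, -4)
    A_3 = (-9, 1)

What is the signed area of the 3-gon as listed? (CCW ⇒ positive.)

37.5

Apply Gauss's area formula: 2A = Σ (x_i·y_{i+1} − x_{i+1}·y_i), indices taken mod 3.
Σ = (28) + (-32) + (79) = 75
Signed area = Σ/2 = 37.5 (positive ⇒ counter-clockwise traversal).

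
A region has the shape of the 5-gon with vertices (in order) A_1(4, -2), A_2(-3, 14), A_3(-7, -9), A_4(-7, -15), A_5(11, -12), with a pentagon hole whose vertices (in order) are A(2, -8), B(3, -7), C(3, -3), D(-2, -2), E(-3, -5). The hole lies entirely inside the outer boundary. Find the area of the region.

Outer boundary:
Apply the shoelace (surveyor's) formula: 2A = Σ (x_i·y_{i+1} − x_{i+1}·y_i), indices taken mod 5.
A_1→A_2: (4)(14) − (-3)(-2) = 50
A_2→A_3: (-3)(-9) − (-7)(14) = 125
A_3→A_4: (-7)(-15) − (-7)(-9) = 42
A_4→A_5: (-7)(-12) − (11)(-15) = 249
A_5→A_1: (11)(-2) − (4)(-12) = 26
Σ = 492
Area = |Σ|/2 = 246.
Hole:
Apply Gauss's area formula: 2A = Σ (x_i·y_{i+1} − x_{i+1}·y_i), indices taken mod 5.
A→B: (2)(-7) − (3)(-8) = 10
B→C: (3)(-3) − (3)(-7) = 12
C→D: (3)(-2) − (-2)(-3) = -12
D→E: (-2)(-5) − (-3)(-2) = 4
E→A: (-3)(-8) − (2)(-5) = 34
Σ = 48
Area = |Σ|/2 = 24.
Net area = 246 − 24 = 222.

222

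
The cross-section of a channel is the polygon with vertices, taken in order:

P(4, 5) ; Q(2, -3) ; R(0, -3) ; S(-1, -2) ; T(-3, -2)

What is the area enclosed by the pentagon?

21

Apply the shoelace formula: 2A = Σ (x_i·y_{i+1} − x_{i+1}·y_i), indices taken mod 5.
Cross-terms: -22, -6, -3, -4, -7  ⇒  Σ = -42
Area = |Σ|/2 = 21.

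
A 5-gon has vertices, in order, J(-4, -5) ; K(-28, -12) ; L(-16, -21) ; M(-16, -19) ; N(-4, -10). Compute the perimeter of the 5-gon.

|JK| = √((-24)² + (-7)²) = √625 = 25
|KL| = √((12)² + (-9)²) = √225 = 15
|LM| = √((0)² + (2)²) = √4 = 2
|MN| = √((12)² + (9)²) = √225 = 15
|NJ| = √((0)² + (5)²) = √25 = 5
Perimeter = 25 + 15 + 2 + 15 + 5 = 62.

62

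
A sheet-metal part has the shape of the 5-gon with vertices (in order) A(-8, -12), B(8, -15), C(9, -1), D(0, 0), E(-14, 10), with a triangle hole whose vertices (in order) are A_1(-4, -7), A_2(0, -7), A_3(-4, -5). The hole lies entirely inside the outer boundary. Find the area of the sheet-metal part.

Outer boundary:
Cross-terms: 216, 127, 0, 0, 248  ⇒  Σ = 591
Area = |Σ|/2 = 295.5.
Hole:
Apply the shoelace formula: 2A = Σ (x_i·y_{i+1} − x_{i+1}·y_i), indices taken mod 3.
A_1→A_2: (-4)(-7) − (0)(-7) = 28
A_2→A_3: (0)(-5) − (-4)(-7) = -28
A_3→A_1: (-4)(-7) − (-4)(-5) = 8
Σ = 8
Area = |Σ|/2 = 4.
Net area = 295.5 − 4 = 291.5.

291.5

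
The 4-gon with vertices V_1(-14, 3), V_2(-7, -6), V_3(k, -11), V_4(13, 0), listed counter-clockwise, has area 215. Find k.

Write out the shoelace sum; only the two edges meeting at V_3 involve k:
2·Area = [((-7)·(-11) − k·(-6)) + (k·0 − 13·(-11))] + 144
       = 6·k + 364 = 430
⇒ k = 11.

11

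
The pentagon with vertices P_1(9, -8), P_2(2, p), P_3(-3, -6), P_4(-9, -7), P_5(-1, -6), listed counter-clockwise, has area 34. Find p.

Write out the shoelace sum; only the two edges meeting at P_2 involve p:
2·Area = [(9·p − 2·(-8)) + (2·(-6) − (-3)·p)] + 76
       = 12·p + 80 = 68
⇒ p = -1.

-1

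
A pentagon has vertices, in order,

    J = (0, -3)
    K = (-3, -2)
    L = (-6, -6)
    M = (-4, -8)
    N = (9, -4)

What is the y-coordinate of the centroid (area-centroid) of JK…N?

-201/41

Apply the shoelace formula. First the cross-terms c_i = x_i·y_{i+1} − x_{i+1}·y_i:
  -9, 6, 24, 88, -27  ⇒  2A = 82, A = 41.
Then Σ (y_i + y_{i+1})·c_i = -1206, so ȳ = -1206 / (6·41) = -201/41.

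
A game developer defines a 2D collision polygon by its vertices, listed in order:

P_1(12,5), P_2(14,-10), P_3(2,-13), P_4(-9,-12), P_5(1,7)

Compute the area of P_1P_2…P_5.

311.5

Σ = (-190) + (-162) + (-141) + (-51) + (-79) = -623
Area = |Σ|/2 = 311.5.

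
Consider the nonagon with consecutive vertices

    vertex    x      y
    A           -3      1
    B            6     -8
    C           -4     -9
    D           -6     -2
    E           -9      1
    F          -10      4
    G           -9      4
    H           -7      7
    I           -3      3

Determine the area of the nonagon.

Apply Gauss's area formula: 2A = Σ (x_i·y_{i+1} − x_{i+1}·y_i), indices taken mod 9.
A→B: (-3)(-8) − (6)(1) = 18
B→C: (6)(-9) − (-4)(-8) = -86
C→D: (-4)(-2) − (-6)(-9) = -46
D→E: (-6)(1) − (-9)(-2) = -24
E→F: (-9)(4) − (-10)(1) = -26
F→G: (-10)(4) − (-9)(4) = -4
G→H: (-9)(7) − (-7)(4) = -35
H→I: (-7)(3) − (-3)(7) = 0
I→A: (-3)(1) − (-3)(3) = 6
Σ = -197
Area = |Σ|/2 = 98.5.

98.5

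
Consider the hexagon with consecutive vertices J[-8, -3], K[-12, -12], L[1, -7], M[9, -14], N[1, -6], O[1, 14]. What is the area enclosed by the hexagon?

Σ = (60) + (96) + (49) + (-40) + (20) + (109) = 294
Area = |Σ|/2 = 147.

147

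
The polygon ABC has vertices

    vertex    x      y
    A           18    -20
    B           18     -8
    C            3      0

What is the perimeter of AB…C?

|AB| = √((0)² + (12)²) = √144 = 12
|BC| = √((-15)² + (8)²) = √289 = 17
|CA| = √((15)² + (-20)²) = √625 = 25
Perimeter = 12 + 17 + 25 = 54.

54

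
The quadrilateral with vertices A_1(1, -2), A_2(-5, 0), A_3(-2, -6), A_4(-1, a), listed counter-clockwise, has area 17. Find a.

-6

Write out the shoelace sum; only the two edges meeting at A_4 involve a:
2·Area = [((-2)·a − (-1)·(-6)) + ((-1)·(-2) − 1·a)] + 20
       = -3·a + 16 = 34
⇒ a = -6.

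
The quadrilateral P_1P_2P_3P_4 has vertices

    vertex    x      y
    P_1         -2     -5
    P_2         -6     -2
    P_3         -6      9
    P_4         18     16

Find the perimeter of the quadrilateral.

70

|P_1P_2| = √((-4)² + (3)²) = √25 = 5
|P_2P_3| = √((0)² + (11)²) = √121 = 11
|P_3P_4| = √((24)² + (7)²) = √625 = 25
|P_4P_1| = √((-20)² + (-21)²) = √841 = 29
Perimeter = 5 + 11 + 25 + 29 = 70.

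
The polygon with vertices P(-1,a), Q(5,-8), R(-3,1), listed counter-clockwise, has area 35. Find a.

Write out the shoelace sum; only the two edges meeting at P involve a:
2·Area = [((-3)·a − (-1)·1) + ((-1)·(-8) − 5·a)] + -19
       = -8·a + -10 = 70
⇒ a = -10.

-10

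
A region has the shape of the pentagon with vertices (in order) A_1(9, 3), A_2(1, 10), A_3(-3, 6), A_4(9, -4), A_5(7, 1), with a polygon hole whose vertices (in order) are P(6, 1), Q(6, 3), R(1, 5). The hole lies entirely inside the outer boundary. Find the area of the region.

60

Outer boundary:
Apply Gauss's area formula: 2A = Σ (x_i·y_{i+1} − x_{i+1}·y_i), indices taken mod 5.
Σ = (87) + (36) + (-42) + (37) + (12) = 130
Area = |Σ|/2 = 65.
Hole:
Cross-terms: 12, 27, -29  ⇒  Σ = 10
Area = |Σ|/2 = 5.
Net area = 65 − 5 = 60.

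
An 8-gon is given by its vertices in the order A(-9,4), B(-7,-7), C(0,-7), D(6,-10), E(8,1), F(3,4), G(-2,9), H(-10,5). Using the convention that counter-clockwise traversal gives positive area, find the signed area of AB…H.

Σ = (91) + (49) + (42) + (86) + (29) + (35) + (80) + (5) = 417
Signed area = Σ/2 = 208.5 (positive ⇒ counter-clockwise traversal).

208.5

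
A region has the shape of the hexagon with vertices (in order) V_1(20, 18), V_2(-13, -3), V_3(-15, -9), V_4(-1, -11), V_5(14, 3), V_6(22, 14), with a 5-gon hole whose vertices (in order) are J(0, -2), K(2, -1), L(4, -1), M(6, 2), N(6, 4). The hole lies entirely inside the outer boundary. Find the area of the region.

Outer boundary:
Apply the surveyor's formula: 2A = Σ (x_i·y_{i+1} − x_{i+1}·y_i), indices taken mod 6.
Σ = (174) + (72) + (156) + (151) + (130) + (116) = 799
Area = |Σ|/2 = 399.5.
Hole:
Apply the shoelace (surveyor's) formula: 2A = Σ (x_i·y_{i+1} − x_{i+1}·y_i), indices taken mod 5.
Σ = (4) + (2) + (14) + (12) + (-12) = 20
Area = |Σ|/2 = 10.
Net area = 399.5 − 10 = 389.5.

389.5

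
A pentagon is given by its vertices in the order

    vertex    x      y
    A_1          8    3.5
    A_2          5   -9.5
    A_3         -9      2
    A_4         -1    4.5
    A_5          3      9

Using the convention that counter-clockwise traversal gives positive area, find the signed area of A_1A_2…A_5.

A_1→A_2: (8)(-9.5) − (5)(3.5) = -93.5
A_2→A_3: (5)(2) − (-9)(-9.5) = -75.5
A_3→A_4: (-9)(4.5) − (-1)(2) = -38.5
A_4→A_5: (-1)(9) − (3)(4.5) = -22.5
A_5→A_1: (3)(3.5) − (8)(9) = -61.5
Σ = -291.5
Signed area = Σ/2 = -145.75 (negative ⇒ clockwise traversal).

-145.75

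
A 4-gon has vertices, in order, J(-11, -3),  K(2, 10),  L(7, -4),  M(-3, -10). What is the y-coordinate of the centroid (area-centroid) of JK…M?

Apply Gauss's area formula. First the cross-terms c_i = x_i·y_{i+1} − x_{i+1}·y_i:
  -104, -78, -82, -101  ⇒  2A = -365, A = -182.5.
Then Σ (y_i + y_{i+1})·c_i = 1265, so ȳ = 1265 / (6·(-182.5)) = -253/219.

-253/219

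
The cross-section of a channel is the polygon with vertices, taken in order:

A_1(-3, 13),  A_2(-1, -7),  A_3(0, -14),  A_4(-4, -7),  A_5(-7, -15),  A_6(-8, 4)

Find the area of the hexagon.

118.5

A_1→A_2: (-3)(-7) − (-1)(13) = 34
A_2→A_3: (-1)(-14) − (0)(-7) = 14
A_3→A_4: (0)(-7) − (-4)(-14) = -56
A_4→A_5: (-4)(-15) − (-7)(-7) = 11
A_5→A_6: (-7)(4) − (-8)(-15) = -148
A_6→A_1: (-8)(13) − (-3)(4) = -92
Σ = -237
Area = |Σ|/2 = 118.5.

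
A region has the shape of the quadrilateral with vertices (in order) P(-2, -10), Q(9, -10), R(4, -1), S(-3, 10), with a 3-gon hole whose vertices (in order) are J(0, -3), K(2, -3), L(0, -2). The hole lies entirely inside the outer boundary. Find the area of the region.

Outer boundary:
Apply the shoelace (surveyor's) formula: 2A = Σ (x_i·y_{i+1} − x_{i+1}·y_i), indices taken mod 4.
Σ = (110) + (31) + (37) + (50) = 228
Area = |Σ|/2 = 114.
Hole:
Apply the surveyor's formula: 2A = Σ (x_i·y_{i+1} − x_{i+1}·y_i), indices taken mod 3.
Cross-terms: 6, -4, 0  ⇒  Σ = 2
Area = |Σ|/2 = 1.
Net area = 114 − 1 = 113.

113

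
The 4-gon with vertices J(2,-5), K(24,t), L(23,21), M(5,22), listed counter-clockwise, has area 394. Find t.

Write out the shoelace sum; only the two edges meeting at K involve t:
2·Area = [(2·t − 24·(-5)) + (24·21 − 23·t)] + 332
       = -21·t + 956 = 788
⇒ t = 8.

8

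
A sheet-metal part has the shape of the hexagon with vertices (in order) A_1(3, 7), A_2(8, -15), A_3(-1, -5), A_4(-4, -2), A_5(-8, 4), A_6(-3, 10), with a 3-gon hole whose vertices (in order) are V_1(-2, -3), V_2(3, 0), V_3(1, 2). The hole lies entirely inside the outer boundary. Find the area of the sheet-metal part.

154.5

Outer boundary:
Apply the shoelace (surveyor's) formula: 2A = Σ (x_i·y_{i+1} − x_{i+1}·y_i), indices taken mod 6.
Cross-terms: -101, -55, -18, -32, -68, -51  ⇒  Σ = -325
Area = |Σ|/2 = 162.5.
Hole:
Apply the shoelace formula: 2A = Σ (x_i·y_{i+1} − x_{i+1}·y_i), indices taken mod 3.
V_1→V_2: (-2)(0) − (3)(-3) = 9
V_2→V_3: (3)(2) − (1)(0) = 6
V_3→V_1: (1)(-3) − (-2)(2) = 1
Σ = 16
Area = |Σ|/2 = 8.
Net area = 162.5 − 8 = 154.5.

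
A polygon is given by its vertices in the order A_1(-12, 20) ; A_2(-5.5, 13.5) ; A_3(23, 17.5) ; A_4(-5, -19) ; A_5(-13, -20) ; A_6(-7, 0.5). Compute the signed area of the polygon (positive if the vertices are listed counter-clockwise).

Apply Gauss's area formula: 2A = Σ (x_i·y_{i+1} − x_{i+1}·y_i), indices taken mod 6.
A_1→A_2: (-12)(13.5) − (-5.5)(20) = -52
A_2→A_3: (-5.5)(17.5) − (23)(13.5) = -406.75
A_3→A_4: (23)(-19) − (-5)(17.5) = -349.5
A_4→A_5: (-5)(-20) − (-13)(-19) = -147
A_5→A_6: (-13)(0.5) − (-7)(-20) = -146.5
A_6→A_1: (-7)(20) − (-12)(0.5) = -134
Σ = -1235.75
Signed area = Σ/2 = -617.875 (negative ⇒ clockwise traversal).

-617.875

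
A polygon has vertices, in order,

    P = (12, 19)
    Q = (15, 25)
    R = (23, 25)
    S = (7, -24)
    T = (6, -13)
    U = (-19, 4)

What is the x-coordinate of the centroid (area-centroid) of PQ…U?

358/71

Apply Gauss's area formula. First the cross-terms c_i = x_i·y_{i+1} − x_{i+1}·y_i:
  15, -200, -727, 53, -223, -409  ⇒  2A = -1491, A = -745.5.
Then Σ (x_i + x_{i+1})·c_i = -22554, so x̄ = -22554 / (6·(-745.5)) = 358/71.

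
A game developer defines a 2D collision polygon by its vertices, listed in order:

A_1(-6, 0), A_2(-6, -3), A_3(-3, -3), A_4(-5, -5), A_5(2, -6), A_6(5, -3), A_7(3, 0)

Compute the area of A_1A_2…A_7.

50

A_1→A_2: (-6)(-3) − (-6)(0) = 18
A_2→A_3: (-6)(-3) − (-3)(-3) = 9
A_3→A_4: (-3)(-5) − (-5)(-3) = 0
A_4→A_5: (-5)(-6) − (2)(-5) = 40
A_5→A_6: (2)(-3) − (5)(-6) = 24
A_6→A_7: (5)(0) − (3)(-3) = 9
A_7→A_1: (3)(0) − (-6)(0) = 0
Σ = 100
Area = |Σ|/2 = 50.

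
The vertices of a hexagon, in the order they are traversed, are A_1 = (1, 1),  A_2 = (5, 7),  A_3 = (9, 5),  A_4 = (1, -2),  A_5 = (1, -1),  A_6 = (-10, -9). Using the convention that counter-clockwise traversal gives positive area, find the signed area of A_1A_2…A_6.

-39

Apply Gauss's area formula: 2A = Σ (x_i·y_{i+1} − x_{i+1}·y_i), indices taken mod 6.
A_1→A_2: (1)(7) − (5)(1) = 2
A_2→A_3: (5)(5) − (9)(7) = -38
A_3→A_4: (9)(-2) − (1)(5) = -23
A_4→A_5: (1)(-1) − (1)(-2) = 1
A_5→A_6: (1)(-9) − (-10)(-1) = -19
A_6→A_1: (-10)(1) − (1)(-9) = -1
Σ = -78
Signed area = Σ/2 = -39 (negative ⇒ clockwise traversal).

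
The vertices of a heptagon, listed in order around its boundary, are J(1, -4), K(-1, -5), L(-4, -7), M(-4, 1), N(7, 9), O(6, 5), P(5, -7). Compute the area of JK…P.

98

Apply the surveyor's formula: 2A = Σ (x_i·y_{i+1} − x_{i+1}·y_i), indices taken mod 7.
Σ = (-9) + (-13) + (-32) + (-43) + (-19) + (-67) + (-13) = -196
Area = |Σ|/2 = 98.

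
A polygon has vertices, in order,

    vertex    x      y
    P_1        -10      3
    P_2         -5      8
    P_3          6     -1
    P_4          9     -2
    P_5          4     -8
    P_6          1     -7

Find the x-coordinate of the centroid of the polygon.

-93/131

Apply the surveyor's formula. First the cross-terms c_i = x_i·y_{i+1} − x_{i+1}·y_i:
  -65, -43, -3, -64, -20, -67  ⇒  2A = -262, A = -131.
Then Σ (x_i + x_{i+1})·c_i = 558, so x̄ = 558 / (6·(-131)) = -93/131.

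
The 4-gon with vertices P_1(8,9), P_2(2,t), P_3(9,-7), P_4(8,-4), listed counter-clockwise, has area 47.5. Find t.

The doubled signed area Σ (x_i y_{i+1} − x_{i+1} y_i) is linear in t.
With t=0 it equals 92; the coefficient of t is -1 (from the two edges through P_2).
So -1·t + 92 = 2·47.5 = 95 ⇒ t = -3.

-3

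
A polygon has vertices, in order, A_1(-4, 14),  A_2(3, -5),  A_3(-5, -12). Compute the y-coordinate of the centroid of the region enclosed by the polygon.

Apply the shoelace formula. First the cross-terms c_i = x_i·y_{i+1} − x_{i+1}·y_i:
  -22, -61, -118  ⇒  2A = -201, A = -100.5.
Then Σ (y_i + y_{i+1})·c_i = 603, so ȳ = 603 / (6·(-100.5)) = -1.

-1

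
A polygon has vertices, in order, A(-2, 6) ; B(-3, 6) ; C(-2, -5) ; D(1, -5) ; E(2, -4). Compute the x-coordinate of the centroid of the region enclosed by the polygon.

-27/29

Apply the surveyor's formula. First the cross-terms c_i = x_i·y_{i+1} − x_{i+1}·y_i:
  6, 27, 15, 6, 4  ⇒  2A = 58, A = 29.
Then Σ (x_i + x_{i+1})·c_i = -162, so x̄ = -162 / (6·29) = -27/29.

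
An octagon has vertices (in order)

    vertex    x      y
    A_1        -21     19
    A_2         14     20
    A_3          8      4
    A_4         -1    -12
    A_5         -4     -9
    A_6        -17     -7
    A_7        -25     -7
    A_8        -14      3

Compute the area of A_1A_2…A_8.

739

Σ = (-686) + (-104) + (-92) + (-39) + (-125) + (-56) + (-173) + (-203) = -1478
Area = |Σ|/2 = 739.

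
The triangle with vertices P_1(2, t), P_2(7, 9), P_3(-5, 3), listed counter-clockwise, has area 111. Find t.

-12

The doubled signed area Σ (x_i y_{i+1} − x_{i+1} y_i) is linear in t.
With t=0 it equals 78; the coefficient of t is -12 (from the two edges through P_1).
So -12·t + 78 = 2·111 = 222 ⇒ t = -12.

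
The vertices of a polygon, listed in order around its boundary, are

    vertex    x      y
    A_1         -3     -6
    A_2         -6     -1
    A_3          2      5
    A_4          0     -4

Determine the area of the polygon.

Apply the shoelace formula: 2A = Σ (x_i·y_{i+1} − x_{i+1}·y_i), indices taken mod 4.
A_1→A_2: (-3)(-1) − (-6)(-6) = -33
A_2→A_3: (-6)(5) − (2)(-1) = -28
A_3→A_4: (2)(-4) − (0)(5) = -8
A_4→A_1: (0)(-6) − (-3)(-4) = -12
Σ = -81
Area = |Σ|/2 = 40.5.

40.5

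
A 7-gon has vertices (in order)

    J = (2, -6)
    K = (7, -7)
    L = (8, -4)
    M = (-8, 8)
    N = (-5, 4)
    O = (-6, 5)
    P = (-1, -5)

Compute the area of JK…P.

73

Apply the shoelace (surveyor's) formula: 2A = Σ (x_i·y_{i+1} − x_{i+1}·y_i), indices taken mod 7.
Cross-terms: 28, 28, 32, 8, -1, 35, 16  ⇒  Σ = 146
Area = |Σ|/2 = 73.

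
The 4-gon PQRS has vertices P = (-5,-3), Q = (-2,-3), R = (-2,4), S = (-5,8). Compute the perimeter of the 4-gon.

|PQ| = √((3)² + (0)²) = √9 = 3
|QR| = √((0)² + (7)²) = √49 = 7
|RS| = √((-3)² + (4)²) = √25 = 5
|SP| = √((0)² + (-11)²) = √121 = 11
Perimeter = 3 + 7 + 5 + 11 = 26.

26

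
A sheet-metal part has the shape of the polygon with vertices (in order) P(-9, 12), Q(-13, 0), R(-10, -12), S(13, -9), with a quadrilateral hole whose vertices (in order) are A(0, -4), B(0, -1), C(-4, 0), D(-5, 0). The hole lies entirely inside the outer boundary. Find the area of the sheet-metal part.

308.5

Outer boundary:
Apply the surveyor's formula: 2A = Σ (x_i·y_{i+1} − x_{i+1}·y_i), indices taken mod 4.
Cross-terms: 156, 156, 246, 75  ⇒  Σ = 633
Area = |Σ|/2 = 316.5.
Hole:
Apply the surveyor's formula: 2A = Σ (x_i·y_{i+1} − x_{i+1}·y_i), indices taken mod 4.
Σ = (0) + (-4) + (0) + (20) = 16
Area = |Σ|/2 = 8.
Net area = 316.5 − 8 = 308.5.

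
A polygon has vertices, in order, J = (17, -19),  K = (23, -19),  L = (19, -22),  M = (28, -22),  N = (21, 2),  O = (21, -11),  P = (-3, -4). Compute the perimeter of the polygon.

108

|JK| = √((6)² + (0)²) = √36 = 6
|KL| = √((-4)² + (-3)²) = √25 = 5
|LM| = √((9)² + (0)²) = √81 = 9
|MN| = √((-7)² + (24)²) = √625 = 25
|NO| = √((0)² + (-13)²) = √169 = 13
|OP| = √((-24)² + (7)²) = √625 = 25
|PJ| = √((20)² + (-15)²) = √625 = 25
Perimeter = 6 + 5 + 9 + 25 + 13 + 25 + 25 = 108.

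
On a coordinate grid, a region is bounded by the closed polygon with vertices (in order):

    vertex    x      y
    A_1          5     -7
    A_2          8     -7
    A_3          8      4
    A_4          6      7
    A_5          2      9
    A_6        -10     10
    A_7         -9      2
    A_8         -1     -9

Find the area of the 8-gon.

Apply the surveyor's formula: 2A = Σ (x_i·y_{i+1} − x_{i+1}·y_i), indices taken mod 8.
Cross-terms: 21, 88, 32, 40, 110, 70, 83, 52  ⇒  Σ = 496
Area = |Σ|/2 = 248.

248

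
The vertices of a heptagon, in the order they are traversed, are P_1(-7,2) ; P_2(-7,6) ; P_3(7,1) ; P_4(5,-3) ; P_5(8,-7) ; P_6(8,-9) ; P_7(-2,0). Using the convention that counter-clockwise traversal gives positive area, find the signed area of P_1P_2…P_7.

-76

Σ = (-28) + (-49) + (-26) + (-11) + (-16) + (-18) + (-4) = -152
Signed area = Σ/2 = -76 (negative ⇒ clockwise traversal).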